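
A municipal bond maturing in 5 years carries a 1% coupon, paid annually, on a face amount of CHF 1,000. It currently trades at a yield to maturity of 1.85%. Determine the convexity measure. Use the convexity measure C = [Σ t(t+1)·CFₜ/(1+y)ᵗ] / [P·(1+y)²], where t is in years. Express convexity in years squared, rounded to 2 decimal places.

With y = 0.0185:
  t   CF        PV=CF/(1+0.0185)^t    t·PV        t(t+1)·PV
  1        10.00         9.8184         9.8184          19.6367
  2        10.00         9.6400        19.2800          57.8401
  3        10.00         9.4649        28.3948         113.5790
  4        10.00         9.2930        37.1720         185.8600
  5     1,010.00       921.5443     4,607.7214      27,646.3284
  Σ                    959.7606     4,702.3865      28,023.2442
P = 959.7606.
Convexity = Σ t(t+1)·PV / [P·(1+y)²] = 28,023.2442 / (959.7606 × 1.037342) = 28.14709.

28.15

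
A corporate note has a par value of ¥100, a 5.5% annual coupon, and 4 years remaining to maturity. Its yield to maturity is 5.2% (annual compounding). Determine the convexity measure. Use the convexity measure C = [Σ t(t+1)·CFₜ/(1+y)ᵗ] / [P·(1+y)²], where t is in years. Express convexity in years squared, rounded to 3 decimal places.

16.270

With y = 0.052:
  t   CF        PV=CF/(1+0.052)^t    t·PV        t(t+1)·PV
  1         5.50         5.2281         5.2281          10.4563
  2         5.50         4.9697         9.9394          29.8183
  3         5.50         4.7241        14.1722          56.6887
  4       105.50        86.1370       344.5478       1,722.7390
  Σ                    101.0589       373.8876       1,819.7023
P = 101.0589.
Convexity = Σ t(t+1)·PV / [P·(1+y)²] = 1,819.7023 / (101.0589 × 1.106704) = 16.27026.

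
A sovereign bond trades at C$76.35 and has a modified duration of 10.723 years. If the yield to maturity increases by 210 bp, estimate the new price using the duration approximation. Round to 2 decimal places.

C$59.16

Duration approximation: ΔP/P ≈ -D_mod · Δy = -10.723 × (+0.021) = -0.225183.
New price ≈ 76.35 × (1 - 0.225183) = 59.15727795.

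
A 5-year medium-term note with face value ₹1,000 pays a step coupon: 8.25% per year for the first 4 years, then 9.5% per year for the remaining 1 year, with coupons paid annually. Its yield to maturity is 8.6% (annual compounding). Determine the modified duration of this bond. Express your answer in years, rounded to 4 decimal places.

Periodic yield y = 0.086. First find Macaulay duration:
  t   CF        PV=CF/(1+0.086)^t    t·PV
  1        82.50        75.9669        75.9669
  2        82.50        69.9511       139.9021
  3        82.50        64.4117       193.2350
  4        82.50        59.3109       237.2437
  5     1,095.00       724.8781     3,624.3906
  Σ                    994.5186     4,270.7382
P = 994.5186; Macaulay duration = 4,270.7382 / 994.5186 = 4.29428 years.
Modified duration = D_Mac / (1 + y) = 4.29428 / 1.086 = 3.95421 years.

3.9542 years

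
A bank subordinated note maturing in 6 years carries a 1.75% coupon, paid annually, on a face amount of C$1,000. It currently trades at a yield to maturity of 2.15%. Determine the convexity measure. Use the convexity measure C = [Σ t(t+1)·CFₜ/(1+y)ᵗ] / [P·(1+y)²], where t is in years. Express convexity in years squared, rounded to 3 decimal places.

37.973

With y = 0.0215:
  t   CF        PV=CF/(1+0.0215)^t    t·PV        t(t+1)·PV
  1        17.50        17.1317        17.1317          34.2633
  2        17.50        16.7711        33.5422         100.6265
  3        17.50        16.4181        49.2543         197.0172
  4        17.50        16.0725        64.2902         321.4508
  5        17.50        15.7343        78.6713         472.0277
  6     1,017.50       895.5796     5,373.4776      37,614.3432
  Σ                    977.7073     5,616.3672      38,739.7288
P = 977.7073.
Convexity = Σ t(t+1)·PV / [P·(1+y)²] = 38,739.7288 / (977.7073 × 1.043462) = 37.97266.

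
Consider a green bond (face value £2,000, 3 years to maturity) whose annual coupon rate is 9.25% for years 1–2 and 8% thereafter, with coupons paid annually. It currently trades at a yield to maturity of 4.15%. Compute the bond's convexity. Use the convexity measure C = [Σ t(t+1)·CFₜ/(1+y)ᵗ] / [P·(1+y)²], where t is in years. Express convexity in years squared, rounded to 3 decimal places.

9.921

With y = 0.0415:
  t   CF        PV=CF/(1+0.0415)^t    t·PV        t(t+1)·PV
  1       185.00       177.6284       177.6284         355.2568
  2       185.00       170.5506       341.1011       1,023.3034
  3     2,160.00     1,911.9473     5,735.8420      22,943.3682
  Σ                  2,260.1263     6,254.5716      24,321.9284
P = 2,260.1263.
Convexity = Σ t(t+1)·PV / [P·(1+y)²] = 24,321.9284 / (2,260.1263 × 1.084722) = 9.92080.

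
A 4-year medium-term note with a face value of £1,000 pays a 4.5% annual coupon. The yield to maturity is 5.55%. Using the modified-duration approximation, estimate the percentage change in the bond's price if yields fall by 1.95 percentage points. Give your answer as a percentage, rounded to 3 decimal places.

+6.916%

Periodic yield y = 0.0555. Modified duration first:
  t   CF        PV=CF/(1+0.0555)^t    t·PV
  1        45.00        42.6338        42.6338
  2        45.00        40.3921        80.7841
  3        45.00        38.2682       114.8045
  4     1,045.00       841.9443     3,367.7770
  Σ                    963.2383     3,605.9995
P = 963.2383; D_Mac = 3.74362 yrs; D_mod = 3.74362/(1+0.0555) = 3.54678 yrs.
ΔP/P ≈ -D_mod · Δy = -3.54678 × (-0.0195) = +0.069162 = +6.9162%.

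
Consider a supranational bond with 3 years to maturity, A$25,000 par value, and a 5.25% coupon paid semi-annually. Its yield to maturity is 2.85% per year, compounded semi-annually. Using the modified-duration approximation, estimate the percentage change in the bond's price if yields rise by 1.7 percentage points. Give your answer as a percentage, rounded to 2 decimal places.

Periodic yield y = 0.01425. Modified duration first:
  t   CF        PV=CF/(1+0.01425)^t    t·PV
  1       656.25       647.0298       647.0298
  2       656.25       637.9392     1,275.8784
  3       656.25       628.9763     1,886.9288
  4       656.25       620.1393     2,480.5572
  5       656.25       611.4265     3,057.1323
  6    25,656.25    23,568.0191   141,408.1143
  Σ                 26,713.5301   150,755.6409
P = 26,713.5301; D_Mac = 5.64342 half-year periods = 2.82171 yrs; D_mod = 2.82171/(1+0.01425) = 2.78207 yrs.
ΔP/P ≈ -D_mod · Δy = -2.78207 × (+0.017) = -0.047295 = -4.7295%.

-4.73%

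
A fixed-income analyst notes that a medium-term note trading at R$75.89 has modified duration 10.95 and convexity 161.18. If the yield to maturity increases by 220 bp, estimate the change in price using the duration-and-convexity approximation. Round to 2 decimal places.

Duration effect: -D_mod·Δy = -10.95 × (+0.022) = -0.240900
Convexity effect: ½·C·(Δy)² = 0.5 × 161.18 × (0.022)² = +0.03900556
ΔP/P ≈ -0.240900 + 0.03900556 = -0.20189444
ΔP ≈ 75.89 × (-0.20189444) = -15.3217690516.

-R$15.32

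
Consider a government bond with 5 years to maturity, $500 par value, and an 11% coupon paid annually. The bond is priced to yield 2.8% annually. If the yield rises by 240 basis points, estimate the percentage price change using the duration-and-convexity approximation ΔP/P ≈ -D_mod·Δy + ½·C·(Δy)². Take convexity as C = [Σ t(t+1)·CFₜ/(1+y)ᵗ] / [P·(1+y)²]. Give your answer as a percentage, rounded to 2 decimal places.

-9.26%

With y = 0.028:
  t   CF        PV=CF/(1+0.028)^t    t·PV        t(t+1)·PV
  1        55.00        53.5019        53.5019         107.0039
  2        55.00        52.0447       104.0894         312.2682
  3        55.00        50.6271       151.8814         607.5256
  4        55.00        49.2482       196.9927         984.9637
  5       555.00       483.4231     2,417.1156      14,502.6934
  Σ                    688.8451     2,923.5810      16,514.4547
P = 688.8451; D_Mac = 4.24418 yrs; D_mod = 4.12858 yrs; C = 22.68592.
Duration effect: -4.12858 × (+0.024) = -0.099086
Convexity effect: 0.5 × 22.68592 × (0.024)² = +0.0065335
ΔP/P ≈ -0.099086 + 0.0065335 = -0.092552 = -9.2552%.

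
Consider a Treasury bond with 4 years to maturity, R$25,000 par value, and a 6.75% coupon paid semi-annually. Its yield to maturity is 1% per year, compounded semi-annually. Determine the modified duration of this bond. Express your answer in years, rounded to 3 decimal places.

Periodic yield y = 0.005. First find Macaulay duration:
  t   CF        PV=CF/(1+0.005)^t    t·PV
  1       843.75       839.5522       839.5522
  2       843.75       835.3754     1,670.7507
  3       843.75       831.2193     2,493.6578
  4       843.75       827.0838     3,308.3354
  5       843.75       822.9690     4,114.8450
  6       843.75       818.8746     4,913.2478
  7       843.75       814.8006     5,703.6044
  8    25,843.75    24,832.8770   198,663.0159
  Σ                 30,622.7520   221,707.0092
P = 30,622.7520; Macaulay duration = 221,707.0092 / 30,622.7520 = 7.23994 half-year periods = 3.61997 years.
Modified duration = D_Mac / (1 + y) = 3.61997 / 1.005 = 3.60196 years.

3.602 years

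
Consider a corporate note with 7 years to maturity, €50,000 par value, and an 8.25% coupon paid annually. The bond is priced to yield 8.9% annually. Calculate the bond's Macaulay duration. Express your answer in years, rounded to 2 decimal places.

Periodic yield y = 0.089. Discount each cash flow and weight by its year:
  t   CF        PV=CF/(1+0.089)^t    t·PV
  1     4,125.00     3,787.8788     3,787.8788
  2     4,125.00     3,478.3093     6,956.6185
  3     4,125.00     3,194.0397     9,582.1192
  4     4,125.00     2,933.0025    11,732.0100
  5     4,125.00     2,693.2989    13,466.4945
  6     4,125.00     2,473.1854    14,839.1124
  7    54,125.00    29,799.0728   208,593.5095
  Σ                 48,358.7874   268,957.7430
Price P = Σ PV = 48,358.7874.
Macaulay duration = Σ(t·PV) / P = 268,957.7430 / 48,358.7874 = 5.56171 years.

5.56 years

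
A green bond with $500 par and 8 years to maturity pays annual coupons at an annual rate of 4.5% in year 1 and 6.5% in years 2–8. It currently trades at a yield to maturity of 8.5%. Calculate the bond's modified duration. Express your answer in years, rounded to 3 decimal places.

Periodic yield y = 0.085. First find Macaulay duration:
  t   CF        PV=CF/(1+0.085)^t    t·PV
  1        22.50        20.7373        20.7373
  2        32.50        27.6073        55.2146
  3        32.50        25.4445        76.3335
  4        32.50        23.4512        93.8047
  5        32.50        21.6140       108.0699
  6        32.50        19.9207       119.5243
  7        32.50        18.3601       128.5207
  8       532.50       277.2565     2,218.0518
  Σ                    434.3916     2,820.2569
P = 434.3916; Macaulay duration = 2,820.2569 / 434.3916 = 6.49243 years.
Modified duration = D_Mac / (1 + y) = 6.49243 / 1.085 = 5.98381 years.

5.984 years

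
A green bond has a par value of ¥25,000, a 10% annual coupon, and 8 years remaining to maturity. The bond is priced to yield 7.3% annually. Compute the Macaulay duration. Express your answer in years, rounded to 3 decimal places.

Periodic yield y = 0.073. Discount each cash flow and weight by its year:
  t   CF        PV=CF/(1+0.073)^t    t·PV
  1     2,500.00     2,329.9161     2,329.9161
  2     2,500.00     2,171.4037     4,342.8073
  3     2,500.00     2,023.6754     6,071.0261
  4     2,500.00     1,885.9975     7,543.9901
  5     2,500.00     1,757.6864     8,788.4321
  6     2,500.00     1,638.1048     9,828.6287
  7     2,500.00     1,526.6587    10,686.6108
  8    27,500.00    15,650.7415   125,205.9319
  Σ                 28,984.1841   174,797.3432
Price P = Σ PV = 28,984.1841.
Macaulay duration = Σ(t·PV) / P = 174,797.3432 / 28,984.1841 = 6.03078 years.

6.031 years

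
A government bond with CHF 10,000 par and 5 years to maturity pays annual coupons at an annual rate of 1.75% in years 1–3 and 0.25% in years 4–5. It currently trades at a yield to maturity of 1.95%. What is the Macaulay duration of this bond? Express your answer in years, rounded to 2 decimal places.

4.84 years

Periodic yield y = 0.0195. Discount each cash flow and weight by its year:
  t   CF        PV=CF/(1+0.0195)^t    t·PV
  1       175.00       171.6528       171.6528
  2       175.00       168.3696       336.7391
  3       175.00       165.1492       495.4475
  4        25.00        23.1415        92.5659
  5    10,025.00     9,102.2389    45,511.1946
  Σ                  9,630.5519    46,607.5999
Price P = Σ PV = 9,630.5519.
Macaulay duration = Σ(t·PV) / P = 46,607.5999 / 9,630.5519 = 4.83956 years.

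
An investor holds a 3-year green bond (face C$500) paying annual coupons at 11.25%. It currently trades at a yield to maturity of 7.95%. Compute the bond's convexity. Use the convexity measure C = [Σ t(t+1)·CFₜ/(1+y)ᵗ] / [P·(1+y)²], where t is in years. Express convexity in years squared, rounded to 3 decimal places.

9.015

With y = 0.0795:
  t   CF        PV=CF/(1+0.0795)^t    t·PV        t(t+1)·PV
  1        56.25        52.1075        52.1075         104.2149
  2        56.25        48.2700        96.5400         289.6200
  3       556.25       442.1830     1,326.5491       5,306.1965
  Σ                    542.5605     1,475.1966       5,700.0314
P = 542.5605.
Convexity = Σ t(t+1)·PV / [P·(1+y)²] = 5,700.0314 / (542.5605 × 1.165320) = 9.01537.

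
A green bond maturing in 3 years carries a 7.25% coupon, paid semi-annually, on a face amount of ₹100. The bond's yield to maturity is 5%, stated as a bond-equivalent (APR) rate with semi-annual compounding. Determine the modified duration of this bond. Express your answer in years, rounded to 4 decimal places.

2.6909 years

Periodic yield y = 0.025. First find Macaulay duration:
  t   CF        PV=CF/(1+0.025)^t    t·PV
  1        3.625         3.5366         3.5366
  2        3.625         3.4503         6.9007
  3        3.625         3.3662        10.0985
  4        3.625         3.2841        13.1363
  5        3.625         3.2040        16.0199
  6      103.625        89.3555       536.1331
  Σ                    106.1966       585.8250
P = 106.1966; Macaulay duration = 585.8250 / 106.1966 = 5.51642 half-year periods = 2.75821 years.
Modified duration = D_Mac / (1 + y) = 2.75821 / 1.025 = 2.69094 years.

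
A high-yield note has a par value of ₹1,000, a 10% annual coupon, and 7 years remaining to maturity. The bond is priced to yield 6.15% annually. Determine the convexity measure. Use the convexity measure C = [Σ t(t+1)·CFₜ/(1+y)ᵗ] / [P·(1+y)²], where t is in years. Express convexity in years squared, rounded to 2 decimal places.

With y = 0.0615:
  t   CF        PV=CF/(1+0.0615)^t    t·PV        t(t+1)·PV
  1       100.00        94.2063        94.2063         188.4126
  2       100.00        88.7483       177.4966         532.4898
  3       100.00        83.6065       250.8195       1,003.2779
  4       100.00        78.7626       315.0504       1,575.2519
  5       100.00        74.1993       370.9967       2,225.9800
  6       100.00        69.9005       419.4027       2,935.8192
  7     1,100.00       724.3571     5,070.4994      40,563.9952
  Σ                  1,213.7805     6,698.4716      49,025.2265
P = 1,213.7805.
Convexity = Σ t(t+1)·PV / [P·(1+y)²] = 49,025.2265 / (1,213.7805 × 1.126782) = 35.84590.

35.85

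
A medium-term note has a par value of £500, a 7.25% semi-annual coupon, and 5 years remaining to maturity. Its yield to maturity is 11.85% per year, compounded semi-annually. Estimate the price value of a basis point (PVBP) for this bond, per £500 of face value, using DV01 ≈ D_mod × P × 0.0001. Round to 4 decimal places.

£0.1645

Periodic yield y = 0.05925.
  t   CF        PV=CF/(1+0.05925)^t    t·PV
  1       18.125        17.1112        17.1112
  2       18.125        16.1540        32.3081
  3       18.125        15.2504        45.7513
  4       18.125        14.3974        57.5896
  5       18.125        13.5921        67.9604
  6       18.125        12.8318        76.9907
  7       18.125        12.1140        84.7982
  8       18.125        11.4364        91.4914
  9       18.125        10.7967        97.1705
  10     518.125       291.3733     2,913.7335
  Σ                    415.0574     3,484.9048
P = 415.0574; D_Mac = 8.39620 half-year periods = 4.19810 yrs; D_mod = 3.96328 yrs.
DV01 ≈ 3.96328 × 415.0574 × 0.0001 = 0.164499.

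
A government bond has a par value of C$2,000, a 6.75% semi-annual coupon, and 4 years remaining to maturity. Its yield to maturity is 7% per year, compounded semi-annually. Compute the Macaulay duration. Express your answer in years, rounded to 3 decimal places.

3.569 years

Periodic yield y = 0.035. Discount each cash flow and weight by its period:
  t   CF        PV=CF/(1+0.035)^t    t·PV
  1        67.50        65.2174        65.2174
  2        67.50        63.0120       126.0239
  3        67.50        60.8811       182.6434
  4        67.50        58.8224       235.2894
  5        67.50        56.8332       284.1659
  6        67.50        54.9113       329.4678
  7        67.50        53.0544       371.3807
  8     2,067.50     1,570.0834    12,560.6671
  Σ                  1,982.8151    14,154.8557
Price P = Σ PV = 1,982.8151.
Macaulay duration = Σ(t·PV) / P = 14,154.8557 / 1,982.8151 = 7.13877 half-year periods.
In years: 7.13877 / 2 = 3.56938 years.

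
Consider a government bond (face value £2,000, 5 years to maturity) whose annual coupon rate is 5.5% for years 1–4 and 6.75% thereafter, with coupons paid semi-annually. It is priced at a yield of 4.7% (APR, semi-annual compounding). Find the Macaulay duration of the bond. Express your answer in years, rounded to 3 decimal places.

Periodic yield y = 0.0235. Discount each cash flow and weight by its period:
  t   CF        PV=CF/(1+0.0235)^t    t·PV
  1        55.00        53.7372        53.7372
  2        55.00        52.5033       105.0067
  3        55.00        51.2978       153.8935
  4        55.00        50.1200       200.4801
  5        55.00        48.9693       244.8463
  6        55.00        47.8449       287.0694
  7        55.00        46.7464       327.2245
  8        55.00        45.6730       365.3843
  9        67.50        54.7663       492.8964
  10    2,067.50     1,638.9551    16,389.5507
  Σ                  2,090.6133    18,620.0891
Price P = Σ PV = 2,090.6133.
Macaulay duration = Σ(t·PV) / P = 18,620.0891 / 2,090.6133 = 8.90652 half-year periods.
In years: 8.90652 / 2 = 4.45326 years.

4.453 years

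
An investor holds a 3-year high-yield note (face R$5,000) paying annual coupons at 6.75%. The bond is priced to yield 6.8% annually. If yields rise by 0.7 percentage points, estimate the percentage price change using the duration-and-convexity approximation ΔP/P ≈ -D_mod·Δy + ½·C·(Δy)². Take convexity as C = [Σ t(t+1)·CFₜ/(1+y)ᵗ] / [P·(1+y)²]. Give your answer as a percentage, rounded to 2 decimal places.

-1.82%

With y = 0.068:
  t   CF        PV=CF/(1+0.068)^t    t·PV        t(t+1)·PV
  1       337.50       316.0112       316.0112         632.0225
  2       337.50       295.8907       591.7813       1,775.3440
  3     5,337.50     4,381.5133    13,144.5398      52,578.1591
  Σ                  4,993.4152    14,052.3323      54,985.5256
P = 4,993.4152; D_Mac = 2.81417 yrs; D_mod = 2.63499 yrs; C = 9.65402.
Duration effect: -2.63499 × (+0.007) = -0.018445
Convexity effect: 0.5 × 9.65402 × (0.007)² = +0.0002365
ΔP/P ≈ -0.018445 + 0.0002365 = -0.018208 = -1.8208%.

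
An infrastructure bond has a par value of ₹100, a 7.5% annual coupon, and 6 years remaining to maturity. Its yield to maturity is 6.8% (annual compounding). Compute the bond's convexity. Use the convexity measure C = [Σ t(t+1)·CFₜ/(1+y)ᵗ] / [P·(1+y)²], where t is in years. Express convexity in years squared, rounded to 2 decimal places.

With y = 0.068:
  t   CF        PV=CF/(1+0.068)^t    t·PV        t(t+1)·PV
  1         7.50         7.0225         7.0225          14.0449
  2         7.50         6.5753        13.1507          39.4521
  3         7.50         6.1567        18.4701          73.8803
  4         7.50         5.7647        23.0588         115.2939
  5         7.50         5.3977        26.9883         161.9296
  6       107.50        72.4404       434.6425       3,042.4976
  Σ                    103.3573       523.3328       3,447.0984
P = 103.3573.
Convexity = Σ t(t+1)·PV / [P·(1+y)²] = 3,447.0984 / (103.3573 × 1.140624) = 29.23951.

29.24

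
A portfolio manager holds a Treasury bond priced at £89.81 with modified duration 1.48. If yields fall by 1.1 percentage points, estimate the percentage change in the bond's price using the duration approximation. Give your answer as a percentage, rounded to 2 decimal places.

Duration approximation: ΔP/P ≈ -D_mod · Δy = -1.48 × (-0.011) = +0.016280.
As a percentage: +1.6280%.

+1.63%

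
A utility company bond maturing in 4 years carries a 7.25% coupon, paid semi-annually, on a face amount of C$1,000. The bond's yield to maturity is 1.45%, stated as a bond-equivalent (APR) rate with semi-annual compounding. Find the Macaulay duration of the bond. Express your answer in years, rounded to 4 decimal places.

3.5944 years

Periodic yield y = 0.00725. Discount each cash flow and weight by its period:
  t   CF        PV=CF/(1+0.00725)^t    t·PV
  1        36.25        35.9891        35.9891
  2        36.25        35.7300        71.4601
  3        36.25        35.4729       106.4186
  4        36.25        35.2175       140.8701
  5        36.25        34.9640       174.8202
  6        36.25        34.7124       208.2743
  7        36.25        34.4625       241.2377
  8     1,036.25       978.0619     7,824.4951
  Σ                  1,224.6103     8,803.5651
Price P = Σ PV = 1,224.6103.
Macaulay duration = Σ(t·PV) / P = 8,803.5651 / 1,224.6103 = 7.18887 half-year periods.
In years: 7.18887 / 2 = 3.59444 years.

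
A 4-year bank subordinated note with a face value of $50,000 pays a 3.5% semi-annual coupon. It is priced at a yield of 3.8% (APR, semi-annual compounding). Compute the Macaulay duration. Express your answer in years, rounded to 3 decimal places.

Periodic yield y = 0.019. Discount each cash flow and weight by its period:
  t   CF        PV=CF/(1+0.019)^t    t·PV
  1       875.00       858.6850       858.6850
  2       875.00       842.6742     1,685.3484
  3       875.00       826.9619     2,480.8857
  4       875.00       811.5426     3,246.1704
  5       875.00       796.4108     3,982.0539
  6       875.00       781.5611     4,689.3667
  7       875.00       766.9883     5,368.9184
  8    50,875.00    43,763.3894   350,107.1153
  Σ                 49,448.2133   372,418.5438
Price P = Σ PV = 49,448.2133.
Macaulay duration = Σ(t·PV) / P = 372,418.5438 / 49,448.2133 = 7.53149 half-year periods.
In years: 7.53149 / 2 = 3.76574 years.

3.766 years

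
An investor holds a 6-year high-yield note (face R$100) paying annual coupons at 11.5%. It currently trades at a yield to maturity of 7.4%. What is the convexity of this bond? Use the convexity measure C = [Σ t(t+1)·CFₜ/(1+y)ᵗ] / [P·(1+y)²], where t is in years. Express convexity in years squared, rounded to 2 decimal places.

With y = 0.074:
  t   CF        PV=CF/(1+0.074)^t    t·PV        t(t+1)·PV
  1        11.50        10.7076        10.7076          21.4153
  2        11.50         9.9699        19.9397          59.8192
  3        11.50         9.2829        27.8488         111.3951
  4        11.50         8.6433        34.5733         172.8664
  5        11.50         8.0478        40.2389         241.4336
  6       111.50        72.6523       435.9136       3,051.3953
  Σ                    119.3038       569.2220       3,658.3249
P = 119.3038.
Convexity = Σ t(t+1)·PV / [P·(1+y)²] = 3,658.3249 / (119.3038 × 1.153476) = 26.58394.

26.58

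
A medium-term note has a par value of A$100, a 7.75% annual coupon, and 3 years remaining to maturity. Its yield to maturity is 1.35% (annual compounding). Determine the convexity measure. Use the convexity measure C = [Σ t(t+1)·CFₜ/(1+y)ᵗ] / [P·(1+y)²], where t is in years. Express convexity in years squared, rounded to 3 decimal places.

With y = 0.0135:
  t   CF        PV=CF/(1+0.0135)^t    t·PV        t(t+1)·PV
  1         7.75         7.6468         7.6468          15.2935
  2         7.75         7.5449        15.0898          45.2695
  3       107.75       103.5014       310.5041       1,242.0162
  Σ                    118.6930       333.2406       1,302.5792
P = 118.6930.
Convexity = Σ t(t+1)·PV / [P·(1+y)²] = 1,302.5792 / (118.6930 × 1.027182) = 10.68394.

10.684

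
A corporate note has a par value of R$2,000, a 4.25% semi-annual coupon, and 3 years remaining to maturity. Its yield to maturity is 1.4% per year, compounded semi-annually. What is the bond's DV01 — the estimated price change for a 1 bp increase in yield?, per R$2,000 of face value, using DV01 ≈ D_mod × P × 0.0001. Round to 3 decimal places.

R$0.614

Periodic yield y = 0.007.
  t   CF        PV=CF/(1+0.007)^t    t·PV
  1        42.50        42.2046        42.2046
  2        42.50        41.9112        83.8224
  3        42.50        41.6199       124.8596
  4        42.50        41.3305       165.3221
  5        42.50        41.0432       205.2162
  6     2,042.50     1,958.7781    11,752.6687
  Σ                  2,166.8875    12,374.0935
P = 2,166.8875; D_Mac = 5.71054 half-year periods = 2.85527 yrs; D_mod = 2.83542 yrs.
DV01 ≈ 2.83542 × 2,166.8875 × 0.0001 = 0.614404.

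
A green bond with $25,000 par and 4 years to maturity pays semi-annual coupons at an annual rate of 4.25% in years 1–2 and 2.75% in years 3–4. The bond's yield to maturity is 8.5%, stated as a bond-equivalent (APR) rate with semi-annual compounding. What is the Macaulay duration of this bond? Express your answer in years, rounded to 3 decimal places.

Periodic yield y = 0.0425. Discount each cash flow and weight by its period:
  t   CF        PV=CF/(1+0.0425)^t    t·PV
  1       531.25       509.5923       509.5923
  2       531.25       488.8176       977.6352
  3       531.25       468.8898     1,406.6693
  4       531.25       449.7744     1,799.0974
  5       343.75       279.1659     1,395.8296
  6       343.75       267.7850     1,606.7103
  7       343.75       256.8682     1,798.0771
  8    25,343.75    18,166.1279   145,329.0229
  Σ                 20,887.0210   154,822.6340
Price P = Σ PV = 20,887.0210.
Macaulay duration = Σ(t·PV) / P = 154,822.6340 / 20,887.0210 = 7.41238 half-year periods.
In years: 7.41238 / 2 = 3.70619 years.

3.706 years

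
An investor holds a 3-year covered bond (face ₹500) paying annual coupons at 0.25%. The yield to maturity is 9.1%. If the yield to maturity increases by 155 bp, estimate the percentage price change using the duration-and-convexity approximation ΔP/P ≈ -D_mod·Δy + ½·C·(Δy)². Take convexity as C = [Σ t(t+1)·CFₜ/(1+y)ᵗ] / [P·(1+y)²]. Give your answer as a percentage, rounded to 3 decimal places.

-4.129%

With y = 0.091:
  t   CF        PV=CF/(1+0.091)^t    t·PV        t(t+1)·PV
  1         1.25         1.1457         1.1457           2.2915
  2         1.25         1.0502         2.1003           6.3010
  3       501.25       385.9936     1,157.9809       4,631.9235
  Σ                    388.1895     1,161.2270       4,640.5160
P = 388.1895; D_Mac = 2.99139 yrs; D_mod = 2.74188 yrs; C = 10.04322.
Duration effect: -2.74188 × (+0.0155) = -0.042499
Convexity effect: 0.5 × 10.04322 × (0.0155)² = +0.0012064
ΔP/P ≈ -0.042499 + 0.0012064 = -0.041293 = -4.1293%.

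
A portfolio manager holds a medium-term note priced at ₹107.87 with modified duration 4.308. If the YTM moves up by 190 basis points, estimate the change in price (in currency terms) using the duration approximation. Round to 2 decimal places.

Duration approximation: ΔP/P ≈ -D_mod · Δy = -4.308 × (+0.019) = -0.081852.
ΔP ≈ 107.87 × (-0.081852) = -8.82937524.

-₹8.83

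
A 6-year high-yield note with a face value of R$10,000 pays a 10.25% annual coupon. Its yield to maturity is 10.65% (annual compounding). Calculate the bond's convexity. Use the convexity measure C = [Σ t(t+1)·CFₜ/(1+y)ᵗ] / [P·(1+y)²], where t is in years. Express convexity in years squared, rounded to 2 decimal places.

With y = 0.1065:
  t   CF        PV=CF/(1+0.1065)^t    t·PV        t(t+1)·PV
  1     1,025.00       926.3443       926.3443       1,852.6887
  2     1,025.00       837.1842     1,674.3684       5,023.1053
  3     1,025.00       756.6057     2,269.8171       9,079.2684
  4     1,025.00       683.7828     2,735.1313      13,675.6566
  5     1,025.00       617.9691     3,089.8456      18,539.0736
  6    11,025.00     6,007.1723    36,043.0338     252,301.2365
  Σ                  9,829.0585    46,738.5406     300,471.0291
P = 9,829.0585.
Convexity = Σ t(t+1)·PV / [P·(1+y)²] = 300,471.0291 / (9,829.0585 × 1.224342) = 24.96824.

24.97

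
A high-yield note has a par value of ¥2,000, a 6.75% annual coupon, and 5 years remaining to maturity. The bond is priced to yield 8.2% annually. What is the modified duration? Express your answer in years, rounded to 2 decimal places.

Periodic yield y = 0.082. First find Macaulay duration:
  t   CF        PV=CF/(1+0.082)^t    t·PV
  1       135.00       124.7689       124.7689
  2       135.00       115.3133       230.6265
  3       135.00       106.5742       319.7225
  4       135.00        98.4974       393.9896
  5     2,135.00     1,439.6654     7,198.3271
  Σ                  1,884.8192     8,267.4347
P = 1,884.8192; Macaulay duration = 8,267.4347 / 1,884.8192 = 4.38633 years.
Modified duration = D_Mac / (1 + y) = 4.38633 / 1.082 = 4.05391 years.

4.05 years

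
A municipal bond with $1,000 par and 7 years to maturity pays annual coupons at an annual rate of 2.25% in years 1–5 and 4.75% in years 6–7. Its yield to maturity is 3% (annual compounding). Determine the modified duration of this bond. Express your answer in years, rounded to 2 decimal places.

6.35 years

Periodic yield y = 0.03. First find Macaulay duration:
  t   CF        PV=CF/(1+0.03)^t    t·PV
  1        22.50        21.8447        21.8447
  2        22.50        21.2084        42.4168
  3        22.50        20.5907        61.7721
  4        22.50        19.9910        79.9638
  5        22.50        19.4087        97.0435
  6        47.50        39.7805       238.6830
  7     1,047.50       851.7134     5,961.9935
  Σ                    994.5373     6,503.7174
P = 994.5373; Macaulay duration = 6,503.7174 / 994.5373 = 6.53944 years.
Modified duration = D_Mac / (1 + y) = 6.53944 / 1.03 = 6.34897 years.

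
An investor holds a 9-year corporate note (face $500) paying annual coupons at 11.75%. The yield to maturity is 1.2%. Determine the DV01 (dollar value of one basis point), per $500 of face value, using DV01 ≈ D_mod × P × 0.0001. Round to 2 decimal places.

$0.64

Periodic yield y = 0.012.
  t   CF        PV=CF/(1+0.012)^t    t·PV
  1        58.75        58.0534        58.0534
  2        58.75        57.3650       114.7300
  3        58.75        56.6848       170.0543
  4        58.75        56.0126       224.0504
  5        58.75        55.3484       276.7422
  6        58.75        54.6921       328.1527
  7        58.75        54.0436       378.3052
  8        58.75        53.4028       427.2221
  9       558.75       501.8720     4,516.8476
  Σ                    947.4746     6,494.1579
P = 947.4746; D_Mac = 6.85418 yrs; D_mod = 6.77290 yrs.
DV01 ≈ 6.77290 × 947.4746 × 0.0001 = 0.641715.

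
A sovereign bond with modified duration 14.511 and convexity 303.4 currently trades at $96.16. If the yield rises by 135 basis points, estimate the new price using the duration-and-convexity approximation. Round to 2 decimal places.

$79.98

Duration effect: -D_mod·Δy = -14.511 × (+0.0135) = -0.1958985
Convexity effect: ½·C·(Δy)² = 0.5 × 303.4 × (0.0135)² = +0.027647325
ΔP/P ≈ -0.1958985 + 0.027647325 = -0.168251175
New price ≈ 96.16 × (1 - 0.168251175) = 79.980967012.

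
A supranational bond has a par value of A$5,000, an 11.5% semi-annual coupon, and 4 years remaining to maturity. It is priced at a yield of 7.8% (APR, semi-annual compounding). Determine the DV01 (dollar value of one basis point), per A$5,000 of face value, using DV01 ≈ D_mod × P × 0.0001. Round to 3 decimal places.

A$1.820

Periodic yield y = 0.039.
  t   CF        PV=CF/(1+0.039)^t    t·PV
  1       287.50       276.7084       276.7084
  2       287.50       266.3218       532.6436
  3       287.50       256.3251       768.9754
  4       287.50       246.7037       986.8148
  5       287.50       237.4434     1,187.2170
  6       287.50       228.5307     1,371.1842
  7       287.50       219.9526     1,539.6679
  8     5,287.50     3,893.3729    31,146.9831
  Σ                  5,625.3586    37,810.1945
P = 5,625.3586; D_Mac = 6.72138 half-year periods = 3.36069 yrs; D_mod = 3.23454 yrs.
DV01 ≈ 3.23454 × 5,625.3586 × 0.0001 = 1.819547.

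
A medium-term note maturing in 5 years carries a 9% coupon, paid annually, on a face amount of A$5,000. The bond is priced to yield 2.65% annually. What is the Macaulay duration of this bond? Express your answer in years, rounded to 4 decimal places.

4.3396 years

Periodic yield y = 0.0265. Discount each cash flow and weight by its year:
  t   CF        PV=CF/(1+0.0265)^t    t·PV
  1       450.00       438.3829       438.3829
  2       450.00       427.0656       854.1312
  3       450.00       416.0405     1,248.1216
  4       450.00       405.3001     1,621.2004
  5     5,450.00     4,781.9137    23,909.5685
  Σ                  6,468.7028    28,071.4045
Price P = Σ PV = 6,468.7028.
Macaulay duration = Σ(t·PV) / P = 28,071.4045 / 6,468.7028 = 4.33957 years.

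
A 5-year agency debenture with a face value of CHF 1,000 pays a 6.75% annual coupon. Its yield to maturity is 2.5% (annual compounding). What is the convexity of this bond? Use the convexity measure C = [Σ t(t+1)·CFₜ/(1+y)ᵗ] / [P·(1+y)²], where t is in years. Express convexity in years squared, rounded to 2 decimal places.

With y = 0.025:
  t   CF        PV=CF/(1+0.025)^t    t·PV        t(t+1)·PV
  1        67.50        65.8537        65.8537         131.7073
  2        67.50        64.2475       128.4949         385.4848
  3        67.50        62.6805       188.0414         752.1655
  4        67.50        61.1517       244.6067       1,223.0334
  5     1,067.50       943.5145     4,717.5723      28,305.4336
  Σ                  1,197.4477     5,344.5689      30,797.8246
P = 1,197.4477.
Convexity = Σ t(t+1)·PV / [P·(1+y)²] = 30,797.8246 / (1,197.4477 × 1.050625) = 24.48024.

24.48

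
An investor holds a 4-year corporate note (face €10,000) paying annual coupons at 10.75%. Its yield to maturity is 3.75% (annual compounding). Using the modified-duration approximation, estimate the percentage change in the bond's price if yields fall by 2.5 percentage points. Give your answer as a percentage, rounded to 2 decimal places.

+8.47%

Periodic yield y = 0.0375. Modified duration first:
  t   CF        PV=CF/(1+0.0375)^t    t·PV
  1     1,075.00     1,036.1446     1,036.1446
  2     1,075.00       998.6936     1,997.3871
  3     1,075.00       962.5962     2,887.7886
  4    11,075.00     9,558.5345    38,234.1381
  Σ                 12,555.9689    44,155.4585
P = 12,555.9689; D_Mac = 3.51669 yrs; D_mod = 3.51669/(1+0.0375) = 3.38958 yrs.
ΔP/P ≈ -D_mod · Δy = -3.38958 × (-0.025) = +0.084740 = +8.4740%.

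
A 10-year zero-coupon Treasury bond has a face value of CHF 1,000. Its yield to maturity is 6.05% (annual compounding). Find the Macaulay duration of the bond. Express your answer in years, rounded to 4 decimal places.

A zero-coupon bond has a single cash flow at maturity, so its Macaulay duration equals its maturity: 10 years.

10.0000 years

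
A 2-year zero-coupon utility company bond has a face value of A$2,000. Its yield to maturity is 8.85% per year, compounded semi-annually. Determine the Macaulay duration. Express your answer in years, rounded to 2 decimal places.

2.00 years

A zero-coupon bond has a single cash flow at maturity, so its Macaulay duration equals its maturity: 2 years.
(Equivalently: 4 semi-annual periods ÷ 2 = 2 years.)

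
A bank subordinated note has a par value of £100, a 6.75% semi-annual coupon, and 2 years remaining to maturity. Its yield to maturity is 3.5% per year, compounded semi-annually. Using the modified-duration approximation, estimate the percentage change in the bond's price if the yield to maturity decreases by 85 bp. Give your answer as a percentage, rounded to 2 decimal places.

+1.59%

Periodic yield y = 0.0175. Modified duration first:
  t   CF        PV=CF/(1+0.0175)^t    t·PV
  1        3.375         3.3170         3.3170
  2        3.375         3.2599         6.5198
  3        3.375         3.2038         9.6115
  4      103.375        96.4446       385.7783
  Σ                    106.2253       405.2266
P = 106.2253; D_Mac = 3.81479 half-year periods = 1.90739 yrs; D_mod = 1.90739/(1+0.0175) = 1.87459 yrs.
ΔP/P ≈ -D_mod · Δy = -1.87459 × (-0.0085) = +0.015934 = +1.5934%.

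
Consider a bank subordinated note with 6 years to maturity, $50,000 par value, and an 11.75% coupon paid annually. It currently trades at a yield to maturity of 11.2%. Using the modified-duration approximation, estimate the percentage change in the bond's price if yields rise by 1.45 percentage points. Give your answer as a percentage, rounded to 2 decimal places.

Periodic yield y = 0.112. Modified duration first:
  t   CF        PV=CF/(1+0.112)^t    t·PV
  1     5,875.00     5,283.2734     5,283.2734
  2     5,875.00     4,751.1451     9,502.2903
  3     5,875.00     4,272.6125    12,817.8376
  4     5,875.00     3,842.2774    15,369.1098
  5     5,875.00     3,455.2855    17,276.4274
  6    55,875.00    29,552.1316   177,312.7898
  Σ                 51,156.7256   237,561.7282
P = 51,156.7256; D_Mac = 4.64380 yrs; D_mod = 4.64380/(1+0.112) = 4.17608 yrs.
ΔP/P ≈ -D_mod · Δy = -4.17608 × (+0.0145) = -0.060553 = -6.0553%.

-6.06%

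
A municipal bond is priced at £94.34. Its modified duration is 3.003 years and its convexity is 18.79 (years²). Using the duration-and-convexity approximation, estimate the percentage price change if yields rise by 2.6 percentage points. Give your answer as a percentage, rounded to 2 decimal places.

Duration effect: -D_mod·Δy = -3.003 × (+0.026) = -0.078078
Convexity effect: ½·C·(Δy)² = 0.5 × 18.79 × (0.026)² = +0.00635102
ΔP/P ≈ -0.078078 + 0.00635102 = -0.07172698
= -7.172698%.

-7.17%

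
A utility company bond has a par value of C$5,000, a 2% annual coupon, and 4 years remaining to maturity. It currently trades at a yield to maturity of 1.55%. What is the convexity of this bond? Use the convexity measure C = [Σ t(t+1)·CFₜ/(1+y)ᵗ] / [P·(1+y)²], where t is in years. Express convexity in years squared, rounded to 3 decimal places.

With y = 0.0155:
  t   CF        PV=CF/(1+0.0155)^t    t·PV        t(t+1)·PV
  1       100.00        98.4737        98.4737         196.9473
  2       100.00        96.9706       193.9412         581.8237
  3       100.00        95.4905       286.4715       1,145.8861
  4     5,100.00     4,795.6830    19,182.7319      95,913.6594
  Σ                  5,086.6178    19,761.6183      97,838.3165
P = 5,086.6178.
Convexity = Σ t(t+1)·PV / [P·(1+y)²] = 97,838.3165 / (5,086.6178 × 1.031240) = 18.65177.

18.652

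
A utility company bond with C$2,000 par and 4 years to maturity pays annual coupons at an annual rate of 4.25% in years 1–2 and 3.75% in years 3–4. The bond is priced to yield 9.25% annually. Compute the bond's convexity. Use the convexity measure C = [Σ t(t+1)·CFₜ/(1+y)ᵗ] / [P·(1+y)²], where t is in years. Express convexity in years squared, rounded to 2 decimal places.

With y = 0.0925:
  t   CF        PV=CF/(1+0.0925)^t    t·PV        t(t+1)·PV
  1        85.00        77.8032        77.8032         155.6064
  2        85.00        71.2157       142.4315         427.2945
  3        75.00        57.5171       172.5513         690.2051
  4     2,075.00     1,456.5732     5,826.2928      29,131.4642
  Σ                  1,663.1093     6,219.0788      30,404.5702
P = 1,663.1093.
Convexity = Σ t(t+1)·PV / [P·(1+y)²] = 30,404.5702 / (1,663.1093 × 1.193556) = 15.31705.

15.32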